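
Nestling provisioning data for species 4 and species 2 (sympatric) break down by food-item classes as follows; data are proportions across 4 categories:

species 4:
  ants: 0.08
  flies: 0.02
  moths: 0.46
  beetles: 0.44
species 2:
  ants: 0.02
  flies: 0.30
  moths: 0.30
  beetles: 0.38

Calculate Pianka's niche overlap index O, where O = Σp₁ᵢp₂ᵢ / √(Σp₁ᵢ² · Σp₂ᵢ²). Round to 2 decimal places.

Σ p₁ᵢp₂ᵢ = 0.0016 + 0.0060 + 0.1380 + 0.1672 = 0.3128
Σp_1ᵢ² = 0.08² + 0.02² + 0.46² + 0.44² = 0.0064 + 0.0004 + 0.2116 + 0.1936 = 0.4120
Σp_2ᵢ² = 0.02² + 0.30² + 0.30² + 0.38² = 0.0004 + 0.0900 + 0.0900 + 0.1444 = 0.3248
O = 0.3128 / √(0.4120 × 0.3248) = 0.3128 / 0.36581 = 0.8551

0.86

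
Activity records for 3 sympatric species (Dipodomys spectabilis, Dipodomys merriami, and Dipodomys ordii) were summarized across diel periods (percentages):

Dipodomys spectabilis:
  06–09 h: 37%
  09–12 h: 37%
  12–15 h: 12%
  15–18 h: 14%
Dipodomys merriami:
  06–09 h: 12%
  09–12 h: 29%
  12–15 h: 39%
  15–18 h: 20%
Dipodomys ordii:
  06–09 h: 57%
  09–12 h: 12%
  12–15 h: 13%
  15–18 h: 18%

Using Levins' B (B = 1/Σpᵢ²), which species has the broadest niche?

Convert percentages to proportions (divide by 100).
Σp_specᵢ² = 0.37² + 0.37² + 0.12² + 0.14² = 0.1369 + 0.1369 + 0.0144 + 0.0196 = 0.3078
B_spec = 1 / 0.3078 = 3.2489
Σp_merrᵢ² = 0.12² + 0.29² + 0.39² + 0.20² = 0.0144 + 0.0841 + 0.1521 + 0.0400 = 0.2906
B_merr = 1 / 0.2906 = 3.4412
Σp_ordiᵢ² = 0.57² + 0.12² + 0.13² + 0.18² = 0.3249 + 0.0144 + 0.0169 + 0.0324 = 0.3886
B_ordi = 1 / 0.3886 = 2.5733
Highest B → broadest niche (most generalist): Dipodomys merriami (B = 3.44).

Dipodomys merriami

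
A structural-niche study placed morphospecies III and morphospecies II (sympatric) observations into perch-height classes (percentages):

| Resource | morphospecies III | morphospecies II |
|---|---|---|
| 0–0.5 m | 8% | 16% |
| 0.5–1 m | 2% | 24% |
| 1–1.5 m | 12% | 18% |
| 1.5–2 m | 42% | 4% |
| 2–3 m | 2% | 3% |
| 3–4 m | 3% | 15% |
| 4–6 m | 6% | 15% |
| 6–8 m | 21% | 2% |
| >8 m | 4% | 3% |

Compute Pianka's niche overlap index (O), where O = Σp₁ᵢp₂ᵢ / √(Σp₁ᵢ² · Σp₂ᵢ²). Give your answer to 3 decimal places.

Convert percentages to proportions (divide by 100).
Σ p₁ᵢp₂ᵢ = 0.0128 + 0.0048 + 0.0216 + 0.0168 + 0.0006 + 0.0045 + 0.0090 + 0.0042 + 0.0012 = 0.0755
Σp_1ᵢ² = 0.08² + 0.02² + 0.12² + 0.42² + 0.02² + 0.03² + 0.06² + 0.21² + 0.04² = 0.0064 + 0.0004 + 0.0144 + 0.1764 + 0.0004 + 0.0009 + 0.0036 + 0.0441 + 0.0016 = 0.2482
Σp_2ᵢ² = 0.16² + 0.24² + 0.18² + 0.04² + 0.03² + 0.15² + 0.15² + 0.02² + 0.03² = 0.0256 + 0.0576 + 0.0324 + 0.0016 + 0.0009 + 0.0225 + 0.0225 + 0.0004 + 0.0009 = 0.1644
O = 0.0755 / √(0.2482 × 0.1644) = 0.0755 / 0.202000 = 0.37376

0.374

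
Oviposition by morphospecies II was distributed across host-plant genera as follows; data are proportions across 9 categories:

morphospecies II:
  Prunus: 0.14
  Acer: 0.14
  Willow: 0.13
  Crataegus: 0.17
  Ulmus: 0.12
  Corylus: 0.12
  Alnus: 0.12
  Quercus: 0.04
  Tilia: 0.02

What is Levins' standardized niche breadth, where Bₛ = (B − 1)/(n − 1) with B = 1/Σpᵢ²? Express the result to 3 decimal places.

0.835

Σpᵢ² = 0.14² + 0.14² + 0.13² + 0.17² + 0.12² + 0.12² + 0.12² + 0.04² + 0.02² = 0.0196 + 0.0196 + 0.0169 + 0.0289 + 0.0144 + 0.0144 + 0.0144 + 0.0016 + 0.0004 = 0.1302
B = 1 / 0.1302 = 7.68049
Bₛ = (B − 1)/(n − 1) = (7.68049 − 1)/(9 − 1) = 6.68049/8 = 0.83506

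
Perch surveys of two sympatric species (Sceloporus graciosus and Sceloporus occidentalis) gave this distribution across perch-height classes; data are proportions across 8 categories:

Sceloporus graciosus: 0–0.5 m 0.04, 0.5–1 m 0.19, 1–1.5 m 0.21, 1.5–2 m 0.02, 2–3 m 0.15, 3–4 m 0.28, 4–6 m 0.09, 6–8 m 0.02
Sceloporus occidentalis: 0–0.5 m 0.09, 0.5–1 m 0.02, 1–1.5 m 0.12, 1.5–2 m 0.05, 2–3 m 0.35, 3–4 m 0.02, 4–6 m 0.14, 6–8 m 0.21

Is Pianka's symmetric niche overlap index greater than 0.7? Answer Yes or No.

No

Σ p₁ᵢp₂ᵢ = 0.0036 + 0.0038 + 0.0252 + 0.0010 + 0.0525 + 0.0056 + 0.0126 + 0.0042 = 0.1085
Σp_1ᵢ² = 0.04² + 0.19² + 0.21² + 0.02² + 0.15² + 0.28² + 0.09² + 0.02² = 0.0016 + 0.0361 + 0.0441 + 0.0004 + 0.0225 + 0.0784 + 0.0081 + 0.0004 = 0.1916
Σp_2ᵢ² = 0.09² + 0.02² + 0.12² + 0.05² + 0.35² + 0.02² + 0.14² + 0.21² = 0.0081 + 0.0004 + 0.0144 + 0.0025 + 0.1225 + 0.0004 + 0.0196 + 0.0441 = 0.2120
O = 0.1085 / √(0.1916 × 0.2120) = 0.1085 / 0.20154 = 0.5384
O = 0.5384 < 0.7 → No.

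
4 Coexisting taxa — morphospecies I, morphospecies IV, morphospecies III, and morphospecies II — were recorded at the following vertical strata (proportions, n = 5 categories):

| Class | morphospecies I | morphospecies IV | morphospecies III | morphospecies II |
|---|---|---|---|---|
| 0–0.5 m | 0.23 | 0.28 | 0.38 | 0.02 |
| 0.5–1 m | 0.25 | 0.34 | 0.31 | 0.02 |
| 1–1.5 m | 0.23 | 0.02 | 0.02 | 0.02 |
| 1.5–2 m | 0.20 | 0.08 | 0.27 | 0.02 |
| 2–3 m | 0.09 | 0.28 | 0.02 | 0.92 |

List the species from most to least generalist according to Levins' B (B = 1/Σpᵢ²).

Σp_Iᵢ² = 0.23² + 0.25² + 0.23² + 0.20² + 0.09² = 0.0529 + 0.0625 + 0.0529 + 0.0400 + 0.0081 = 0.2164
B_I = 1 / 0.2164 = 4.6211
Σp_IVᵢ² = 0.28² + 0.34² + 0.02² + 0.08² + 0.28² = 0.0784 + 0.1156 + 0.0004 + 0.0064 + 0.0784 = 0.2792
B_IV = 1 / 0.2792 = 3.5817
Σp_IIIᵢ² = 0.38² + 0.31² + 0.02² + 0.27² + 0.02² = 0.1444 + 0.0961 + 0.0004 + 0.0729 + 0.0004 = 0.3142
B_III = 1 / 0.3142 = 3.1827
Σp_IIᵢ² = 0.02² + 0.02² + 0.02² + 0.02² + 0.92² = 0.0004 + 0.0004 + 0.0004 + 0.0004 + 0.8464 = 0.8480
B_II = 1 / 0.8480 = 1.1792
Ranking by B (broadest → narrowest): morphospecies I (4.62) > morphospecies IV (3.58) > morphospecies III (3.18) > morphospecies II (1.18)

morphospecies I > morphospecies IV > morphospecies III > morphospecies II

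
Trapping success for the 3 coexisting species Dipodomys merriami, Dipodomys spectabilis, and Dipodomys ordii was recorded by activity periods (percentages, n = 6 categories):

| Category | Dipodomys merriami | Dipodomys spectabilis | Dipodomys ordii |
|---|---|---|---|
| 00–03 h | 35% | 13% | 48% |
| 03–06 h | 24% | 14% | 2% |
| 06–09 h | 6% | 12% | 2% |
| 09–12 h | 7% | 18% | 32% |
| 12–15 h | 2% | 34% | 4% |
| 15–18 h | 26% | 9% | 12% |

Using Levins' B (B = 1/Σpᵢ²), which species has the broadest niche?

Convert percentages to proportions (divide by 100).
Σp_merrᵢ² = 0.35² + 0.24² + 0.06² + 0.07² + 0.02² + 0.26² = 0.1225 + 0.0576 + 0.0036 + 0.0049 + 0.0004 + 0.0676 = 0.2566
B_merr = 1 / 0.2566 = 3.8971
Σp_specᵢ² = 0.13² + 0.14² + 0.12² + 0.18² + 0.34² + 0.09² = 0.0169 + 0.0196 + 0.0144 + 0.0324 + 0.1156 + 0.0081 = 0.2070
B_spec = 1 / 0.2070 = 4.8309
Σp_ordiᵢ² = 0.48² + 0.02² + 0.02² + 0.32² + 0.04² + 0.12² = 0.2304 + 0.0004 + 0.0004 + 0.1024 + 0.0016 + 0.0144 = 0.3496
B_ordi = 1 / 0.3496 = 2.8604
Highest B → broadest niche (most generalist): Dipodomys spectabilis (B = 4.83).

Dipodomys spectabilis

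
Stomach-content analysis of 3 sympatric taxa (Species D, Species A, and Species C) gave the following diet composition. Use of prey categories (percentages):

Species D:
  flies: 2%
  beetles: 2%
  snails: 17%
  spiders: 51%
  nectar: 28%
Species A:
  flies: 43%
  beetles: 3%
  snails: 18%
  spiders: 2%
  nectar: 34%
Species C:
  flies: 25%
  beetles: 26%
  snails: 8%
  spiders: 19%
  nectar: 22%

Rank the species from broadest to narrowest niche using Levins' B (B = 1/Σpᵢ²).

Species C > Species A > Species D

Convert percentages to proportions (divide by 100).
Σp_Dᵢ² = 0.02² + 0.02² + 0.17² + 0.51² + 0.28² = 0.0004 + 0.0004 + 0.0289 + 0.2601 + 0.0784 = 0.3682
B_D = 1 / 0.3682 = 2.7159
Σp_Aᵢ² = 0.43² + 0.03² + 0.18² + 0.02² + 0.34² = 0.1849 + 0.0009 + 0.0324 + 0.0004 + 0.1156 = 0.3342
B_A = 1 / 0.3342 = 2.9922
Σp_Cᵢ² = 0.25² + 0.26² + 0.08² + 0.19² + 0.22² = 0.0625 + 0.0676 + 0.0064 + 0.0361 + 0.0484 = 0.2210
B_C = 1 / 0.2210 = 4.5249
Ranking by B (broadest → narrowest): Species C (4.52) > Species A (2.99) > Species D (2.72)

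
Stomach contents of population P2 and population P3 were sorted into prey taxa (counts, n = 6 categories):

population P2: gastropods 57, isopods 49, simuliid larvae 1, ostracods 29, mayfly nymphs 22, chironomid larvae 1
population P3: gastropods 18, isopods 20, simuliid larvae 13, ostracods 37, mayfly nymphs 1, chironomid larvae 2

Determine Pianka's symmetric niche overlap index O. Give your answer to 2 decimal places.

Proportions for population P2 (n=159): 57/159=0.3585, 49/159=0.3082, 1/159=0.0063, 29/159=0.1824, 22/159=0.1384, 1/159=0.0063
Proportions for population P3 (n=91): 18/91=0.1978, 20/91=0.2198, 13/91=0.1429, 37/91=0.4066, 1/91=0.0110, 2/91=0.0220
Σ p₁ᵢp₂ᵢ = 0.070911 + 0.067742 + 0.000900 + 0.074164 + 0.001522 + 0.000139 = 0.215378
Σp_1ᵢ² = 0.3585² + 0.3082² + 0.0063² + 0.1824² + 0.1384² + 0.0063² = 0.128522 + 0.094987 + 0.000040 + 0.033270 + 0.019155 + 0.000040 = 0.276014
Σp_2ᵢ² = 0.1978² + 0.2198² + 0.1429² + 0.4066² + 0.0110² + 0.0220² = 0.039125 + 0.048312 + 0.020420 + 0.165324 + 0.000121 + 0.000484 = 0.273786
O = 0.215378 / √(0.276014 × 0.273786) = 0.215378 / 0.2748977 = 0.7835

0.78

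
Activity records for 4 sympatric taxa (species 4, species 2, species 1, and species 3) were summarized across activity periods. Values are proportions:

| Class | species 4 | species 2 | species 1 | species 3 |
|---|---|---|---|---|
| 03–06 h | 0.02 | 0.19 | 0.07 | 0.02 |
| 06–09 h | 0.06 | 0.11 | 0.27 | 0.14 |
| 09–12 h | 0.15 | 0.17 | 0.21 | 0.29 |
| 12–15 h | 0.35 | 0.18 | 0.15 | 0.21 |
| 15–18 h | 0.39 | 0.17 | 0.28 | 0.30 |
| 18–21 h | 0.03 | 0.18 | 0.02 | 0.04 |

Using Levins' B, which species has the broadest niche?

Σp_4ᵢ² = 0.02² + 0.06² + 0.15² + 0.35² + 0.39² + 0.03² = 0.0004 + 0.0036 + 0.0225 + 0.1225 + 0.1521 + 0.0009 = 0.3020
B_4 = 1 / 0.3020 = 3.3113
Σp_2ᵢ² = 0.19² + 0.11² + 0.17² + 0.18² + 0.17² + 0.18² = 0.0361 + 0.0121 + 0.0289 + 0.0324 + 0.0289 + 0.0324 = 0.1708
B_2 = 1 / 0.1708 = 5.8548
Σp_1ᵢ² = 0.07² + 0.27² + 0.21² + 0.15² + 0.28² + 0.02² = 0.0049 + 0.0729 + 0.0441 + 0.0225 + 0.0784 + 0.0004 = 0.2232
B_1 = 1 / 0.2232 = 4.4803
Σp_3ᵢ² = 0.02² + 0.14² + 0.29² + 0.21² + 0.30² + 0.04² = 0.0004 + 0.0196 + 0.0841 + 0.0441 + 0.0900 + 0.0016 = 0.2398
B_3 = 1 / 0.2398 = 4.1701
Highest B → broadest niche (most generalist): species 2 (B = 5.85).

species 2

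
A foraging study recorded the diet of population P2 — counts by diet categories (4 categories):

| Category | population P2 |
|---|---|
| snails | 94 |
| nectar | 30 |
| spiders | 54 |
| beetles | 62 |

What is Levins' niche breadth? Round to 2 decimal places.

Proportions for population P2 (n=240): 94/240=0.3917, 30/240=0.1250, 54/240=0.2250, 62/240=0.2583
Σpᵢ² = 0.3917² + 0.1250² + 0.2250² + 0.2583² = 0.153429 + 0.015625 + 0.050625 + 0.066719 = 0.286398
B = 1 / 0.286398 = 3.4916

3.49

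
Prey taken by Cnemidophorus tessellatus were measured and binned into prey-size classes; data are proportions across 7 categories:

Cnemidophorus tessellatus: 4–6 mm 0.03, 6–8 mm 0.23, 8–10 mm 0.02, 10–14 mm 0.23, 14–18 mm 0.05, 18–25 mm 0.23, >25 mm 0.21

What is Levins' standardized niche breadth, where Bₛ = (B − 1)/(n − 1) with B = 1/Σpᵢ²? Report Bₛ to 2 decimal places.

0.64

Σpᵢ² = 0.03² + 0.23² + 0.02² + 0.23² + 0.05² + 0.23² + 0.21² = 0.0009 + 0.0529 + 0.0004 + 0.0529 + 0.0025 + 0.0529 + 0.0441 = 0.2066
B = 1 / 0.2066 = 4.8403
Bₛ = (B − 1)/(n − 1) = (4.8403 − 1)/(7 − 1) = 3.8403/6 = 0.6401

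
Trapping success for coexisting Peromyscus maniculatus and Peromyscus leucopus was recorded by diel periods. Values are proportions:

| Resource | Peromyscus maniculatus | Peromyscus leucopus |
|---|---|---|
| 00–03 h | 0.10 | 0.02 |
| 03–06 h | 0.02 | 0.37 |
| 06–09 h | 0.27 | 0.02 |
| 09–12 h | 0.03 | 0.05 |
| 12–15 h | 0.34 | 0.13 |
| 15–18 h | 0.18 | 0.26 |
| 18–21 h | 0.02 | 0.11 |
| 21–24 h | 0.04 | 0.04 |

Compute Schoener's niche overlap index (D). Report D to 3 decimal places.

Σ|p₁ᵢ − p₂ᵢ| = 0.08 + 0.35 + 0.25 + 0.02 + 0.21 + 0.08 + 0.09 + 0.00 = 1.08
D = 1 − ½ × 1.08 = 1 − 0.540 = 0.46000

0.460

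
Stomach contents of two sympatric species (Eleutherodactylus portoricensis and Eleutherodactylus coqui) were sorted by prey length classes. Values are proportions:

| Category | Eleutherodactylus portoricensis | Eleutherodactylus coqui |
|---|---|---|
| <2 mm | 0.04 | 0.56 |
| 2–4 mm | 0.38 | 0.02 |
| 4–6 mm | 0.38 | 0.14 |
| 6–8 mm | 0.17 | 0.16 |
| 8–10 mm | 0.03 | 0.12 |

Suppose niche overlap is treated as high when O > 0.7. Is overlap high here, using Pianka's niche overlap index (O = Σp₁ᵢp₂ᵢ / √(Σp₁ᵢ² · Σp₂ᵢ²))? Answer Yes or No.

Σ p₁ᵢp₂ᵢ = 0.0224 + 0.0076 + 0.0532 + 0.0272 + 0.0036 = 0.1140
Σp_1ᵢ² = 0.04² + 0.38² + 0.38² + 0.17² + 0.03² = 0.0016 + 0.1444 + 0.1444 + 0.0289 + 0.0009 = 0.3202
Σp_2ᵢ² = 0.56² + 0.02² + 0.14² + 0.16² + 0.12² = 0.3136 + 0.0004 + 0.0196 + 0.0256 + 0.0144 = 0.3736
O = 0.1140 / √(0.3202 × 0.3736) = 0.1140 / 0.34587 = 0.3296
O = 0.3296 < 0.7 → No.

No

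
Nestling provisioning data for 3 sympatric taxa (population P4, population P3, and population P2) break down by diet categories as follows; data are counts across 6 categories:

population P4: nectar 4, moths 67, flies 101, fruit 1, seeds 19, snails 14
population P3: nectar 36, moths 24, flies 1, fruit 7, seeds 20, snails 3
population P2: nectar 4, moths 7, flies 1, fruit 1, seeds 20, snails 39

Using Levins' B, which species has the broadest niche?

Proportions for population P4 (n=206): 4/206=0.0194, 67/206=0.3252, 101/206=0.4903, 1/206=0.0049, 19/206=0.0922, 14/206=0.0680
Proportions for population P3 (n=91): 36/91=0.3956, 24/91=0.2637, 1/91=0.0110, 7/91=0.0769, 20/91=0.2198, 3/91=0.0330
Proportions for population P2 (n=72): 4/72=0.0556, 7/72=0.0972, 1/72=0.0139, 1/72=0.0139, 20/72=0.2778, 39/72=0.5417
Σp_P4ᵢ² = 0.0194² + 0.3252² + 0.4903² + 0.0049² + 0.0922² + 0.0680² = 0.000376 + 0.105755 + 0.240394 + 0.000024 + 0.008501 + 0.004624 = 0.359674
B_P4 = 1 / 0.359674 = 2.7803
Σp_P3ᵢ² = 0.3956² + 0.2637² + 0.0110² + 0.0769² + 0.2198² + 0.0330² = 0.156499 + 0.069538 + 0.000121 + 0.005914 + 0.048312 + 0.001089 = 0.281473
B_P3 = 1 / 0.281473 = 3.5527
Σp_P2ᵢ² = 0.0556² + 0.0972² + 0.0139² + 0.0139² + 0.2778² + 0.5417² = 0.003091 + 0.009448 + 0.000193 + 0.000193 + 0.077173 + 0.293439 = 0.383537
B_P2 = 1 / 0.383537 = 2.6073
Highest B → broadest niche (most generalist): population P3 (B = 3.55).

population P3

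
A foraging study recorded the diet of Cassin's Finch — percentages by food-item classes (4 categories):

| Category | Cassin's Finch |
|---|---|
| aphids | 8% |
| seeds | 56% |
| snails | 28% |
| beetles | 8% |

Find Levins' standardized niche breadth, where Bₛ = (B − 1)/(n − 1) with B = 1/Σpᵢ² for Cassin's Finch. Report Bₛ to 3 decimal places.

Convert percentages to proportions (divide by 100).
Σpᵢ² = 0.08² + 0.56² + 0.28² + 0.08² = 0.0064 + 0.3136 + 0.0784 + 0.0064 = 0.4048
B = 1 / 0.4048 = 2.47036
Bₛ = (B − 1)/(n − 1) = (2.47036 − 1)/(4 − 1) = 1.47036/3 = 0.49012

0.490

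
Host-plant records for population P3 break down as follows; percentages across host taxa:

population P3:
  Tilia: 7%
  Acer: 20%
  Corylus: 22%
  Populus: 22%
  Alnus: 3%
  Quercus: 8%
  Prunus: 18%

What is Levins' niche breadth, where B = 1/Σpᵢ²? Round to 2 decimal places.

5.51

Convert percentages to proportions (divide by 100).
Σpᵢ² = 0.07² + 0.20² + 0.22² + 0.22² + 0.03² + 0.08² + 0.18² = 0.0049 + 0.0400 + 0.0484 + 0.0484 + 0.0009 + 0.0064 + 0.0324 = 0.1814
B = 1 / 0.1814 = 5.5127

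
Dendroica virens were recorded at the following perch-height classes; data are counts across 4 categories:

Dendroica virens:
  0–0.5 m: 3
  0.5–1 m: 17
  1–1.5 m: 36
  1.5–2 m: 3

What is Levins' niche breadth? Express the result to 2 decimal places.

Proportions for Dendroica virens (n=59): 3/59=0.0508, 17/59=0.2881, 36/59=0.6102, 3/59=0.0508
Σpᵢ² = 0.0508² + 0.2881² + 0.6102² + 0.0508² = 0.002581 + 0.083002 + 0.372344 + 0.002581 = 0.460508
B = 1 / 0.460508 = 2.1715

2.17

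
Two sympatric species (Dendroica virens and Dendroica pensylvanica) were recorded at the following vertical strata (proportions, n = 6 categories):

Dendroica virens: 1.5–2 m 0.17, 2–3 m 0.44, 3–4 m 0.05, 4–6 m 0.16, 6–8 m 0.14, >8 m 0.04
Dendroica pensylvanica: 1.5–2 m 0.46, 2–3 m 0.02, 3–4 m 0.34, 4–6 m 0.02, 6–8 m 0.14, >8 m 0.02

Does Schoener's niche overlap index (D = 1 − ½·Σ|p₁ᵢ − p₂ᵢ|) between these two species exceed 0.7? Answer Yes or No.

Σ|p₁ᵢ − p₂ᵢ| = 0.29 + 0.42 + 0.29 + 0.14 + 0.00 + 0.02 = 1.16
D = 1 − ½ × 1.16 = 1 − 0.580 = 0.4200
D = 0.4200 < 0.7 → No.

No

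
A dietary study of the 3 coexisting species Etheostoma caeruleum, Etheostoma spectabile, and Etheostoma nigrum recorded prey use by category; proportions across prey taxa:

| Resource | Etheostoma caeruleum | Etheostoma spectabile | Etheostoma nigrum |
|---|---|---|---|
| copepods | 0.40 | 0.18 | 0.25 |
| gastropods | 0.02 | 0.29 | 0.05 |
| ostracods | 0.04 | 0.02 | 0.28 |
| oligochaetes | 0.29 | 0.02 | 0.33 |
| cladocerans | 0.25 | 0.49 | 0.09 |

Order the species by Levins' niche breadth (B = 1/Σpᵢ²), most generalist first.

Etheostoma nigrum > Etheostoma caeruleum > Etheostoma spectabile

Σp_caerᵢ² = 0.40² + 0.02² + 0.04² + 0.29² + 0.25² = 0.1600 + 0.0004 + 0.0016 + 0.0841 + 0.0625 = 0.3086
B_caer = 1 / 0.3086 = 3.2404
Σp_specᵢ² = 0.18² + 0.29² + 0.02² + 0.02² + 0.49² = 0.0324 + 0.0841 + 0.0004 + 0.0004 + 0.2401 = 0.3574
B_spec = 1 / 0.3574 = 2.7980
Σp_nigrᵢ² = 0.25² + 0.05² + 0.28² + 0.33² + 0.09² = 0.0625 + 0.0025 + 0.0784 + 0.1089 + 0.0081 = 0.2604
B_nigr = 1 / 0.2604 = 3.8402
Ranking by B (broadest → narrowest): Etheostoma nigrum (3.84) > Etheostoma caeruleum (3.24) > Etheostoma spectabile (2.80)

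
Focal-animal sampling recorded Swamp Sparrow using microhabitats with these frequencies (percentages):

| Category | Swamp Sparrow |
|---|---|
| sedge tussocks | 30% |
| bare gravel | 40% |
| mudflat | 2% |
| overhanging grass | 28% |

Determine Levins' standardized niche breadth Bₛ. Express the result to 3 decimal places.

0.680

Convert percentages to proportions (divide by 100).
Σpᵢ² = 0.30² + 0.40² + 0.02² + 0.28² = 0.0900 + 0.1600 + 0.0004 + 0.0784 = 0.3288
B = 1 / 0.3288 = 3.04136
Bₛ = (B − 1)/(n − 1) = (3.04136 − 1)/(4 − 1) = 2.04136/3 = 0.68045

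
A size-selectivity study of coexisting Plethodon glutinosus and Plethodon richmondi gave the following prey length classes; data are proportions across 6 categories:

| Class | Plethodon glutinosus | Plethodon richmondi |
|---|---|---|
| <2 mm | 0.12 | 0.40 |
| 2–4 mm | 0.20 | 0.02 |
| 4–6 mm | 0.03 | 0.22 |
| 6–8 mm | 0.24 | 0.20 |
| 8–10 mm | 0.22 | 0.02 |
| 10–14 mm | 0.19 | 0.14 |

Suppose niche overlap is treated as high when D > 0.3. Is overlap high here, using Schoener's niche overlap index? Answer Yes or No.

Yes

Σ|p₁ᵢ − p₂ᵢ| = 0.28 + 0.18 + 0.19 + 0.04 + 0.20 + 0.05 = 0.94
D = 1 − ½ × 0.94 = 1 − 0.470 = 0.5300
D = 0.5300 > 0.3 → Yes.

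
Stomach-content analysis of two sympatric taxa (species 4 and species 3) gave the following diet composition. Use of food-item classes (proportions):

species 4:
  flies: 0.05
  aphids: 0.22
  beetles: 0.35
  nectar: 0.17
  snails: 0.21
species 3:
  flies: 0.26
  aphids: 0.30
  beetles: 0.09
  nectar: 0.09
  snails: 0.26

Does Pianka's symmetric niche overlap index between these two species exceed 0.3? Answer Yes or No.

Yes

Σ p₁ᵢp₂ᵢ = 0.0130 + 0.0660 + 0.0315 + 0.0153 + 0.0546 = 0.1804
Σp_1ᵢ² = 0.05² + 0.22² + 0.35² + 0.17² + 0.21² = 0.0025 + 0.0484 + 0.1225 + 0.0289 + 0.0441 = 0.2464
Σp_2ᵢ² = 0.26² + 0.30² + 0.09² + 0.09² + 0.26² = 0.0676 + 0.0900 + 0.0081 + 0.0081 + 0.0676 = 0.2414
O = 0.1804 / √(0.2464 × 0.2414) = 0.1804 / 0.24389 = 0.7397
O = 0.7397 > 0.3 → Yes.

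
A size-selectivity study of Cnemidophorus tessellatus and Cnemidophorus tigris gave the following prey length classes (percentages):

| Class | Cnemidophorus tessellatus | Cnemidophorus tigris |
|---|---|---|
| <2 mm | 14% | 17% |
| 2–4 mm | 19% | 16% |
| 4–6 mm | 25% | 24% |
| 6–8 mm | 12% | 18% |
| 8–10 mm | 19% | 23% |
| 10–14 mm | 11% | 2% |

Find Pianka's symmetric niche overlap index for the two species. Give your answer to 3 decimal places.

0.961

Convert percentages to proportions (divide by 100).
Σ p₁ᵢp₂ᵢ = 0.0238 + 0.0304 + 0.0600 + 0.0216 + 0.0437 + 0.0022 = 0.1817
Σp_1ᵢ² = 0.14² + 0.19² + 0.25² + 0.12² + 0.19² + 0.11² = 0.0196 + 0.0361 + 0.0625 + 0.0144 + 0.0361 + 0.0121 = 0.1808
Σp_2ᵢ² = 0.17² + 0.16² + 0.24² + 0.18² + 0.23² + 0.02² = 0.0289 + 0.0256 + 0.0576 + 0.0324 + 0.0529 + 0.0004 = 0.1978
O = 0.1817 / √(0.1808 × 0.1978) = 0.1817 / 0.189109 = 0.96082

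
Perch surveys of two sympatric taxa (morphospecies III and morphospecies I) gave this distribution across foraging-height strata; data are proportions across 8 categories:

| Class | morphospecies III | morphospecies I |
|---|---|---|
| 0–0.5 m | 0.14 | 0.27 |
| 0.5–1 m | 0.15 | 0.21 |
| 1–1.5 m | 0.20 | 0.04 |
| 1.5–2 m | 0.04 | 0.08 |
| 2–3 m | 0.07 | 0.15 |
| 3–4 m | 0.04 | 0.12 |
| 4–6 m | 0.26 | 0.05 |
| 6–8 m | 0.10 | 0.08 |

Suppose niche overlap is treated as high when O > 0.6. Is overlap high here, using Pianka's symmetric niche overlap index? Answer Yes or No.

Yes

Σ p₁ᵢp₂ᵢ = 0.0378 + 0.0315 + 0.0080 + 0.0032 + 0.0105 + 0.0048 + 0.0130 + 0.0080 = 0.1168
Σp_1ᵢ² = 0.14² + 0.15² + 0.20² + 0.04² + 0.07² + 0.04² + 0.26² + 0.10² = 0.0196 + 0.0225 + 0.0400 + 0.0016 + 0.0049 + 0.0016 + 0.0676 + 0.0100 = 0.1678
Σp_2ᵢ² = 0.27² + 0.21² + 0.04² + 0.08² + 0.15² + 0.12² + 0.05² + 0.08² = 0.0729 + 0.0441 + 0.0016 + 0.0064 + 0.0225 + 0.0144 + 0.0025 + 0.0064 = 0.1708
O = 0.1168 / √(0.1678 × 0.1708) = 0.1168 / 0.16929 = 0.6899
O = 0.6899 > 0.6 → Yes.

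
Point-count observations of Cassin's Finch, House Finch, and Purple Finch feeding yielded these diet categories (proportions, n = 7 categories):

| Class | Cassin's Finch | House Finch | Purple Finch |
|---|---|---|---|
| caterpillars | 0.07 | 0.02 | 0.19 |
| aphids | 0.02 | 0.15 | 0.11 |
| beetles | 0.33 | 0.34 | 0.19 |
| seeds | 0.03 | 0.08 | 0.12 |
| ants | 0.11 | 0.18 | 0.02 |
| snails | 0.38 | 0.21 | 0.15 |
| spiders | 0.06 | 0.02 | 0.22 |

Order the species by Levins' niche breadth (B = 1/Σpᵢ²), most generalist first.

Σp_Cassᵢ² = 0.07² + 0.02² + 0.33² + 0.03² + 0.11² + 0.38² + 0.06² = 0.0049 + 0.0004 + 0.1089 + 0.0009 + 0.0121 + 0.1444 + 0.0036 = 0.2752
B_Cass = 1 / 0.2752 = 3.6337
Σp_Housᵢ² = 0.02² + 0.15² + 0.34² + 0.08² + 0.18² + 0.21² + 0.02² = 0.0004 + 0.0225 + 0.1156 + 0.0064 + 0.0324 + 0.0441 + 0.0004 = 0.2218
B_Hous = 1 / 0.2218 = 4.5086
Σp_Purpᵢ² = 0.19² + 0.11² + 0.19² + 0.12² + 0.02² + 0.15² + 0.22² = 0.0361 + 0.0121 + 0.0361 + 0.0144 + 0.0004 + 0.0225 + 0.0484 = 0.1700
B_Purp = 1 / 0.1700 = 5.8824
Ranking by B (broadest → narrowest): Purple Finch (5.88) > House Finch (4.51) > Cassin's Finch (3.63)

Purple Finch > House Finch > Cassin's Finch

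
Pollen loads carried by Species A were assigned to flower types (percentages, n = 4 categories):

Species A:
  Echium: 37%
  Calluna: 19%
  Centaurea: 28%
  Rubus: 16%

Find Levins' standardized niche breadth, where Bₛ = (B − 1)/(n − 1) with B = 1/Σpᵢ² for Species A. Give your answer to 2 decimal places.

0.87

Convert percentages to proportions (divide by 100).
Σpᵢ² = 0.37² + 0.19² + 0.28² + 0.16² = 0.1369 + 0.0361 + 0.0784 + 0.0256 = 0.2770
B = 1 / 0.2770 = 3.6101
Bₛ = (B − 1)/(n − 1) = (3.6101 − 1)/(4 − 1) = 2.6101/3 = 0.8700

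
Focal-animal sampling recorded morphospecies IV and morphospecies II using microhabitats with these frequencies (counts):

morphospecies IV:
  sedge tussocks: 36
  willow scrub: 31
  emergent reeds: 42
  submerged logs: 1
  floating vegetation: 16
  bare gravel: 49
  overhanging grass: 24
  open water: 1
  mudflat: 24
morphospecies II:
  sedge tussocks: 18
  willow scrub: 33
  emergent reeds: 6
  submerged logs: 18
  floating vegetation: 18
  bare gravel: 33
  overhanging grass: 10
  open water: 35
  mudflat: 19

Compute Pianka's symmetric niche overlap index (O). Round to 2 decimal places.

Proportions for morphospecies IV (n=224): 36/224=0.1607, 31/224=0.1384, 42/224=0.1875, 1/224=0.0045, 16/224=0.0714, 49/224=0.2188, 24/224=0.1071, 1/224=0.0045, 24/224=0.1071
Proportions for morphospecies II (n=190): 18/190=0.0947, 33/190=0.1737, 6/190=0.0316, 18/190=0.0947, 18/190=0.0947, 33/190=0.1737, 10/190=0.0526, 35/190=0.1842, 19/190=0.1000
Σ p₁ᵢp₂ᵢ = 0.015218 + 0.024040 + 0.005925 + 0.000426 + 0.006762 + 0.038006 + 0.005633 + 0.000829 + 0.010710 = 0.107549
Σp_1ᵢ² = 0.1607² + 0.1384² + 0.1875² + 0.0045² + 0.0714² + 0.2188² + 0.1071² + 0.0045² + 0.1071² = 0.025824 + 0.019155 + 0.035156 + 0.000020 + 0.005098 + 0.047873 + 0.011470 + 0.000020 + 0.011470 = 0.156086
Σp_2ᵢ² = 0.0947² + 0.1737² + 0.0316² + 0.0947² + 0.0947² + 0.1737² + 0.0526² + 0.1842² + 0.1000² = 0.008968 + 0.030172 + 0.000999 + 0.008968 + 0.008968 + 0.030172 + 0.002767 + 0.033930 + 0.010000 = 0.134944
O = 0.107549 / √(0.156086 × 0.134944) = 0.107549 / 0.1451305 = 0.7411

0.74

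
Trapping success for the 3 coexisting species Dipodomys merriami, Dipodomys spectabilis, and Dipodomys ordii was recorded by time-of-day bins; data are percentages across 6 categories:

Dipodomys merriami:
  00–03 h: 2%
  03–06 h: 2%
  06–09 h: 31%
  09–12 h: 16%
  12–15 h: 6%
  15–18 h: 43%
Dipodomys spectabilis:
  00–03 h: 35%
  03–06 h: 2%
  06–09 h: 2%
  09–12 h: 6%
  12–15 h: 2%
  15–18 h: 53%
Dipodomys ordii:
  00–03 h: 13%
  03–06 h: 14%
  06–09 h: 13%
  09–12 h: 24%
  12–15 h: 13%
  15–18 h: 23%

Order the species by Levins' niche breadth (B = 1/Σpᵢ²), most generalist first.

Dipodomys ordii > Dipodomys merriami > Dipodomys spectabilis

Convert percentages to proportions (divide by 100).
Σp_merrᵢ² = 0.02² + 0.02² + 0.31² + 0.16² + 0.06² + 0.43² = 0.0004 + 0.0004 + 0.0961 + 0.0256 + 0.0036 + 0.1849 = 0.3110
B_merr = 1 / 0.3110 = 3.2154
Σp_specᵢ² = 0.35² + 0.02² + 0.02² + 0.06² + 0.02² + 0.53² = 0.1225 + 0.0004 + 0.0004 + 0.0036 + 0.0004 + 0.2809 = 0.4082
B_spec = 1 / 0.4082 = 2.4498
Σp_ordiᵢ² = 0.13² + 0.14² + 0.13² + 0.24² + 0.13² + 0.23² = 0.0169 + 0.0196 + 0.0169 + 0.0576 + 0.0169 + 0.0529 = 0.1808
B_ordi = 1 / 0.1808 = 5.5310
Ranking by B (broadest → narrowest): Dipodomys ordii (5.53) > Dipodomys merriami (3.22) > Dipodomys spectabilis (2.45)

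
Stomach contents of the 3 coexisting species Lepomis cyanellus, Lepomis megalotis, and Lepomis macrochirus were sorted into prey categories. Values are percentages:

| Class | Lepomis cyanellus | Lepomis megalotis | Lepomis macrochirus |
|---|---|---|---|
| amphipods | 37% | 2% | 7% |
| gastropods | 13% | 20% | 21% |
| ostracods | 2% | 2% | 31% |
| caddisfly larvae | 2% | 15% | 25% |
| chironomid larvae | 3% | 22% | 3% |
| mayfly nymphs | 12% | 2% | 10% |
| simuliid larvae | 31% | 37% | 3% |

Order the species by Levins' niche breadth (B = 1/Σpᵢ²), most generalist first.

Lepomis macrochirus > Lepomis megalotis > Lepomis cyanellus

Convert percentages to proportions (divide by 100).
Σp_cyanᵢ² = 0.37² + 0.13² + 0.02² + 0.02² + 0.03² + 0.12² + 0.31² = 0.1369 + 0.0169 + 0.0004 + 0.0004 + 0.0009 + 0.0144 + 0.0961 = 0.2660
B_cyan = 1 / 0.2660 = 3.7594
Σp_megaᵢ² = 0.02² + 0.20² + 0.02² + 0.15² + 0.22² + 0.02² + 0.37² = 0.0004 + 0.0400 + 0.0004 + 0.0225 + 0.0484 + 0.0004 + 0.1369 = 0.2490
B_mega = 1 / 0.2490 = 4.0161
Σp_macrᵢ² = 0.07² + 0.21² + 0.31² + 0.25² + 0.03² + 0.10² + 0.03² = 0.0049 + 0.0441 + 0.0961 + 0.0625 + 0.0009 + 0.0100 + 0.0009 = 0.2194
B_macr = 1 / 0.2194 = 4.5579
Ranking by B (broadest → narrowest): Lepomis macrochirus (4.56) > Lepomis megalotis (4.02) > Lepomis cyanellus (3.76)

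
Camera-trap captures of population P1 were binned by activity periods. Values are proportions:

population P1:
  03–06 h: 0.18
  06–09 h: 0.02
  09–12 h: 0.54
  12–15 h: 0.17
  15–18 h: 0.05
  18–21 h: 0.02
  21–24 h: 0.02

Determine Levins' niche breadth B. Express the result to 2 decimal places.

Σpᵢ² = 0.18² + 0.02² + 0.54² + 0.17² + 0.05² + 0.02² + 0.02² = 0.0324 + 0.0004 + 0.2916 + 0.0289 + 0.0025 + 0.0004 + 0.0004 = 0.3566
B = 1 / 0.3566 = 2.8043

2.80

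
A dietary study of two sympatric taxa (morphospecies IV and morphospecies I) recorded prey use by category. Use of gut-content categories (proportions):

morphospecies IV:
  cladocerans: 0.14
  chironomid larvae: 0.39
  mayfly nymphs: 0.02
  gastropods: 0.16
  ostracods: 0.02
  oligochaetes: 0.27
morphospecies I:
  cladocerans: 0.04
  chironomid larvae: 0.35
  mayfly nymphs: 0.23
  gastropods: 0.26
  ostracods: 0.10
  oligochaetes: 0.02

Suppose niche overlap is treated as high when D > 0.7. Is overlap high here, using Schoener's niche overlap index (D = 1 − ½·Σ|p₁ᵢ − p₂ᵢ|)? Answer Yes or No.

No

Σ|p₁ᵢ − p₂ᵢ| = 0.10 + 0.04 + 0.21 + 0.10 + 0.08 + 0.25 = 0.78
D = 1 − ½ × 0.78 = 1 − 0.390 = 0.6100
D = 0.6100 < 0.7 → No.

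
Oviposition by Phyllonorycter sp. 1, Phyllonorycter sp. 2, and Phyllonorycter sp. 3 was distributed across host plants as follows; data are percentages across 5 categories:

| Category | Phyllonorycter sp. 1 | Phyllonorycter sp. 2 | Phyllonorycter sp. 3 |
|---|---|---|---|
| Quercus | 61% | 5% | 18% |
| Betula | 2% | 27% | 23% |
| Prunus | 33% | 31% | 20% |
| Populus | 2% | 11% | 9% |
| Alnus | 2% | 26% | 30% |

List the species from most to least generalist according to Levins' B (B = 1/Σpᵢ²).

Convert percentages to proportions (divide by 100).
Σp_1ᵢ² = 0.61² + 0.02² + 0.33² + 0.02² + 0.02² = 0.3721 + 0.0004 + 0.1089 + 0.0004 + 0.0004 = 0.4822
B_1 = 1 / 0.4822 = 2.0738
Σp_2ᵢ² = 0.05² + 0.27² + 0.31² + 0.11² + 0.26² = 0.0025 + 0.0729 + 0.0961 + 0.0121 + 0.0676 = 0.2512
B_2 = 1 / 0.2512 = 3.9809
Σp_3ᵢ² = 0.18² + 0.23² + 0.20² + 0.09² + 0.30² = 0.0324 + 0.0529 + 0.0400 + 0.0081 + 0.0900 = 0.2234
B_3 = 1 / 0.2234 = 4.4763
Ranking by B (broadest → narrowest): Phyllonorycter sp. 3 (4.48) > Phyllonorycter sp. 2 (3.98) > Phyllonorycter sp. 1 (2.07)

Phyllonorycter sp. 3 > Phyllonorycter sp. 2 > Phyllonorycter sp. 1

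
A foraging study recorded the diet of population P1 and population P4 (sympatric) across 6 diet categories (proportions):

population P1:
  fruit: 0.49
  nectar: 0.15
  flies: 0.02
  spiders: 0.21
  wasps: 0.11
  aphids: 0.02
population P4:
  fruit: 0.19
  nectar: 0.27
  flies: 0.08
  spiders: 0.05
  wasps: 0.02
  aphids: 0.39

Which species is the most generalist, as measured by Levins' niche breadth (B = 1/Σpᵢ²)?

Σp_P1ᵢ² = 0.49² + 0.15² + 0.02² + 0.21² + 0.11² + 0.02² = 0.2401 + 0.0225 + 0.0004 + 0.0441 + 0.0121 + 0.0004 = 0.3196
B_P1 = 1 / 0.3196 = 3.1289
Σp_P4ᵢ² = 0.19² + 0.27² + 0.08² + 0.05² + 0.02² + 0.39² = 0.0361 + 0.0729 + 0.0064 + 0.0025 + 0.0004 + 0.1521 = 0.2704
B_P4 = 1 / 0.2704 = 3.6982
Highest B → broadest niche (most generalist): population P4 (B = 3.70).

population P4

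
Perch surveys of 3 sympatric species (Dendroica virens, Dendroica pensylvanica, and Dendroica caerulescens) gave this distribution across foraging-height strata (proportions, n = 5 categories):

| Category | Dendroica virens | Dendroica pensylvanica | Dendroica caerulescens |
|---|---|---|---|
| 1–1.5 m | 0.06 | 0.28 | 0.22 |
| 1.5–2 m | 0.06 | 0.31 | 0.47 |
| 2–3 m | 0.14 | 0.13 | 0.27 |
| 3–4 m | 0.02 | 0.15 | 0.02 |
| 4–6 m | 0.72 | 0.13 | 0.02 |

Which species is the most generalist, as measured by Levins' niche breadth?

Dendroica pensylvanica

Σp_vireᵢ² = 0.06² + 0.06² + 0.14² + 0.02² + 0.72² = 0.0036 + 0.0036 + 0.0196 + 0.0004 + 0.5184 = 0.5456
B_vire = 1 / 0.5456 = 1.8328
Σp_pensᵢ² = 0.28² + 0.31² + 0.13² + 0.15² + 0.13² = 0.0784 + 0.0961 + 0.0169 + 0.0225 + 0.0169 = 0.2308
B_pens = 1 / 0.2308 = 4.3328
Σp_caerᵢ² = 0.22² + 0.47² + 0.27² + 0.02² + 0.02² = 0.0484 + 0.2209 + 0.0729 + 0.0004 + 0.0004 = 0.3430
B_caer = 1 / 0.3430 = 2.9155
Highest B → broadest niche (most generalist): Dendroica pensylvanica (B = 4.33).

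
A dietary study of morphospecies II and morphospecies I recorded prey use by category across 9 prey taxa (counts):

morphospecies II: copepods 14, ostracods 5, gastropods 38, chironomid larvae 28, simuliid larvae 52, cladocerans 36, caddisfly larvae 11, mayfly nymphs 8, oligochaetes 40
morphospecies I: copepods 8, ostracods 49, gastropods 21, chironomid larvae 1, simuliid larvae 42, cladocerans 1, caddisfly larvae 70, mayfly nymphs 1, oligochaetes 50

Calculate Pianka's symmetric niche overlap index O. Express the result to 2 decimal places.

Proportions for morphospecies II (n=232): 14/232=0.0603, 5/232=0.0216, 38/232=0.1638, 28/232=0.1207, 52/232=0.2241, 36/232=0.1552, 11/232=0.0474, 8/232=0.0345, 40/232=0.1724
Proportions for morphospecies I (n=243): 8/243=0.0329, 49/243=0.2016, 21/243=0.0864, 1/243=0.0041, 42/243=0.1728, 1/243=0.0041, 70/243=0.2881, 1/243=0.0041, 50/243=0.2058
Σ p₁ᵢp₂ᵢ = 0.001984 + 0.004355 + 0.014152 + 0.000495 + 0.038724 + 0.000636 + 0.013656 + 0.000141 + 0.035480 = 0.109623
Σp_1ᵢ² = 0.0603² + 0.0216² + 0.1638² + 0.1207² + 0.2241² + 0.1552² + 0.0474² + 0.0345² + 0.1724² = 0.003636 + 0.000467 + 0.026830 + 0.014568 + 0.050221 + 0.024087 + 0.002247 + 0.001190 + 0.029722 = 0.152968
Σp_2ᵢ² = 0.0329² + 0.2016² + 0.0864² + 0.0041² + 0.1728² + 0.0041² + 0.2881² + 0.0041² + 0.2058² = 0.001082 + 0.040643 + 0.007465 + 0.000017 + 0.029860 + 0.000017 + 0.083002 + 0.000017 + 0.042354 = 0.204457
O = 0.109623 / √(0.152968 × 0.204457) = 0.109623 / 0.1768485 = 0.6199

0.62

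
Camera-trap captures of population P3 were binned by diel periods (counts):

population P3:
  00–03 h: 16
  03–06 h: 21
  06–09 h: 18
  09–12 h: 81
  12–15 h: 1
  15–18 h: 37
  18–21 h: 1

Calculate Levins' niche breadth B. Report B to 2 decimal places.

3.42

Proportions for population P3 (n=175): 16/175=0.0914, 21/175=0.1200, 18/175=0.1029, 81/175=0.4629, 1/175=0.0057, 37/175=0.2114, 1/175=0.0057
Σpᵢ² = 0.0914² + 0.1200² + 0.1029² + 0.4629² + 0.0057² + 0.2114² + 0.0057² = 0.008354 + 0.014400 + 0.010588 + 0.214276 + 0.000032 + 0.044690 + 0.000032 = 0.292372
B = 1 / 0.292372 = 3.4203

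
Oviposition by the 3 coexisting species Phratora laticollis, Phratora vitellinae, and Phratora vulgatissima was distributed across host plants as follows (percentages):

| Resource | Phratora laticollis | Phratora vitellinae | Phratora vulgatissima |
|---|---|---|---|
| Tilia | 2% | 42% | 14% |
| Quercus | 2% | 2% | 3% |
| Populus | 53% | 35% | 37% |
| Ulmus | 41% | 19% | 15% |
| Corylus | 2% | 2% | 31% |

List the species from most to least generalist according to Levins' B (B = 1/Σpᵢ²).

Phratora vulgatissima > Phratora vitellinae > Phratora laticollis

Convert percentages to proportions (divide by 100).
Σp_latiᵢ² = 0.02² + 0.02² + 0.53² + 0.41² + 0.02² = 0.0004 + 0.0004 + 0.2809 + 0.1681 + 0.0004 = 0.4502
B_lati = 1 / 0.4502 = 2.2212
Σp_viteᵢ² = 0.42² + 0.02² + 0.35² + 0.19² + 0.02² = 0.1764 + 0.0004 + 0.1225 + 0.0361 + 0.0004 = 0.3358
B_vite = 1 / 0.3358 = 2.9780
Σp_vulgᵢ² = 0.14² + 0.03² + 0.37² + 0.15² + 0.31² = 0.0196 + 0.0009 + 0.1369 + 0.0225 + 0.0961 = 0.2760
B_vulg = 1 / 0.2760 = 3.6232
Ranking by B (broadest → narrowest): Phratora vulgatissima (3.62) > Phratora vitellinae (2.98) > Phratora laticollis (2.22)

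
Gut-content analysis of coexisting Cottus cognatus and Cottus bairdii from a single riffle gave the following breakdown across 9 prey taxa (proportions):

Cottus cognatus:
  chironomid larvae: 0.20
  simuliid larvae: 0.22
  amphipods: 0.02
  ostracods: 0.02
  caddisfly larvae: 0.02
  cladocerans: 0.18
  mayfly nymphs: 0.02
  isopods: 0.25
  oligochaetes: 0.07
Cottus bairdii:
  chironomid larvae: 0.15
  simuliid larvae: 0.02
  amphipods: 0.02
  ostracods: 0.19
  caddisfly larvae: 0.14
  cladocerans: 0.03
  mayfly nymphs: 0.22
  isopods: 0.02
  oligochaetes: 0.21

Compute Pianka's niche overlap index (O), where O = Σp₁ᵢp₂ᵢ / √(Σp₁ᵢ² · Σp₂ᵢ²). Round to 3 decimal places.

0.391

Σ p₁ᵢp₂ᵢ = 0.0300 + 0.0044 + 0.0004 + 0.0038 + 0.0028 + 0.0054 + 0.0044 + 0.0050 + 0.0147 = 0.0709
Σp_1ᵢ² = 0.20² + 0.22² + 0.02² + 0.02² + 0.02² + 0.18² + 0.02² + 0.25² + 0.07² = 0.0400 + 0.0484 + 0.0004 + 0.0004 + 0.0004 + 0.0324 + 0.0004 + 0.0625 + 0.0049 = 0.1898
Σp_2ᵢ² = 0.15² + 0.02² + 0.02² + 0.19² + 0.14² + 0.03² + 0.22² + 0.02² + 0.21² = 0.0225 + 0.0004 + 0.0004 + 0.0361 + 0.0196 + 0.0009 + 0.0484 + 0.0004 + 0.0441 = 0.1728
O = 0.0709 / √(0.1898 × 0.1728) = 0.0709 / 0.181101 = 0.39149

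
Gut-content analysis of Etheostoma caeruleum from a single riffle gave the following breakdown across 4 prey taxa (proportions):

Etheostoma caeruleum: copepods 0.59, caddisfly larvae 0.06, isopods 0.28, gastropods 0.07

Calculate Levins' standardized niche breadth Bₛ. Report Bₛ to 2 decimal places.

0.43

Σpᵢ² = 0.59² + 0.06² + 0.28² + 0.07² = 0.3481 + 0.0036 + 0.0784 + 0.0049 = 0.4350
B = 1 / 0.4350 = 2.2989
Bₛ = (B − 1)/(n − 1) = (2.2989 − 1)/(4 − 1) = 1.2989/3 = 0.4330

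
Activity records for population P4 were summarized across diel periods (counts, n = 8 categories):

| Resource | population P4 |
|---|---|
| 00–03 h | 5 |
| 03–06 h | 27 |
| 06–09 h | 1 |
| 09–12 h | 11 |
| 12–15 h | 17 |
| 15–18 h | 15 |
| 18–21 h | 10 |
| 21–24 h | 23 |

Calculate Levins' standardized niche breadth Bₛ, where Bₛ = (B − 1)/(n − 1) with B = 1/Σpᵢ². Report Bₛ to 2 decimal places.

Proportions for population P4 (n=109): 5/109=0.0459, 27/109=0.2477, 1/109=0.0092, 11/109=0.1009, 17/109=0.1560, 15/109=0.1376, 10/109=0.0917, 23/109=0.2110
Σpᵢ² = 0.0459² + 0.2477² + 0.0092² + 0.1009² + 0.1560² + 0.1376² + 0.0917² + 0.2110² = 0.002107 + 0.061355 + 0.000085 + 0.010181 + 0.024336 + 0.018934 + 0.008409 + 0.044521 = 0.169928
B = 1 / 0.169928 = 5.8848
Bₛ = (B − 1)/(n − 1) = (5.8848 − 1)/(8 − 1) = 4.8848/7 = 0.6978

0.70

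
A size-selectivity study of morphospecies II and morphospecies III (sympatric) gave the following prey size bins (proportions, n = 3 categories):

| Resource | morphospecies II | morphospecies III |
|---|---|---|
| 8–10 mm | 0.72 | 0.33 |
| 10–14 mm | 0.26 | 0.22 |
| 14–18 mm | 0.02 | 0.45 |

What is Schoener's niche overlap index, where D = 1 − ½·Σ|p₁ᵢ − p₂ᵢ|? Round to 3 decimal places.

Σ|p₁ᵢ − p₂ᵢ| = 0.39 + 0.04 + 0.43 = 0.86
D = 1 − ½ × 0.86 = 1 − 0.430 = 0.57000

0.570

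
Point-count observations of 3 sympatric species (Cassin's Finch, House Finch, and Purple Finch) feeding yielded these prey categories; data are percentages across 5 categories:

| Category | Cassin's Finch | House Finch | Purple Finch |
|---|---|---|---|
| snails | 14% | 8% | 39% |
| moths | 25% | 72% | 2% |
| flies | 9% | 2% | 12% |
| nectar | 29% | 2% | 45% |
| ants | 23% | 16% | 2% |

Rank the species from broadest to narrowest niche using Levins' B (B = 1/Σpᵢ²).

Cassin's Finch > Purple Finch > House Finch

Convert percentages to proportions (divide by 100).
Σp_Cassᵢ² = 0.14² + 0.25² + 0.09² + 0.29² + 0.23² = 0.0196 + 0.0625 + 0.0081 + 0.0841 + 0.0529 = 0.2272
B_Cass = 1 / 0.2272 = 4.4014
Σp_Housᵢ² = 0.08² + 0.72² + 0.02² + 0.02² + 0.16² = 0.0064 + 0.5184 + 0.0004 + 0.0004 + 0.0256 = 0.5512
B_Hous = 1 / 0.5512 = 1.8142
Σp_Purpᵢ² = 0.39² + 0.02² + 0.12² + 0.45² + 0.02² = 0.1521 + 0.0004 + 0.0144 + 0.2025 + 0.0004 = 0.3698
B_Purp = 1 / 0.3698 = 2.7042
Ranking by B (broadest → narrowest): Cassin's Finch (4.40) > Purple Finch (2.70) > House Finch (1.81)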